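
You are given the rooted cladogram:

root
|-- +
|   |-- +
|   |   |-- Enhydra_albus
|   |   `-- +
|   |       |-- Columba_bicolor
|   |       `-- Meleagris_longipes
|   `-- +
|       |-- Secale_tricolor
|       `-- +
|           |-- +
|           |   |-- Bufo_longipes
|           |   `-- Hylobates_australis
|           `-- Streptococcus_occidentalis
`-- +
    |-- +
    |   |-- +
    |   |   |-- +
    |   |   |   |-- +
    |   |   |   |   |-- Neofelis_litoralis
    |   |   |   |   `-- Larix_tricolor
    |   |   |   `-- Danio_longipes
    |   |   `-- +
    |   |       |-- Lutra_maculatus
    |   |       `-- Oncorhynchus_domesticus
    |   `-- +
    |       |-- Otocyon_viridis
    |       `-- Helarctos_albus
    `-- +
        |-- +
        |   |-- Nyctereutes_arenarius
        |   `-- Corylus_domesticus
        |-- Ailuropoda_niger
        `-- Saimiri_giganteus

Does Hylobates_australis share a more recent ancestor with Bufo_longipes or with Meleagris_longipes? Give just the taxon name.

The MRCA of Hylobates_australis and Bufo_longipes subtends (Bufo_longipes,Hylobates_australis) (2 taxa).
The MRCA of Hylobates_australis and Meleagris_longipes subtends ((Enhydra_albus,(Columba_bicolor,Meleagris_longipes)),(Secale_tricolor,((Bufo_longipes,Hylobates_australis),Streptococcus_occidentalis))) (7 taxa).
The first is nested inside the second, so Hylobates_australis shares a more recent common ancestor with Bufo_longipes.

Bufo_longipes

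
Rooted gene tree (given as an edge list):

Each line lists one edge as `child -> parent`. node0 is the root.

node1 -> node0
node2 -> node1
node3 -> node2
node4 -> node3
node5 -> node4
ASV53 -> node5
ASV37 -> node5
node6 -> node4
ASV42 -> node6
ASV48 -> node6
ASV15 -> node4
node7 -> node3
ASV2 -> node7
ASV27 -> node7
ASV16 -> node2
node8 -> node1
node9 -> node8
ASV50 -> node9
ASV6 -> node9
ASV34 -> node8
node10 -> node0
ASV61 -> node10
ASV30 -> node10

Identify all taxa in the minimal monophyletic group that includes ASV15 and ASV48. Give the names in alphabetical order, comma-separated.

Tracing ASV15: it sits inside ((ASV53,ASV37),(ASV42,ASV48),ASV15).
Tracing ASV48: it sits inside (ASV42,ASV48).
The smallest clade enclosing both is ((ASV53,ASV37),(ASV42,ASV48),ASV15); the answer is its 5 terminal taxa in alphabetical order.

ASV15, ASV37, ASV42, ASV48, ASV53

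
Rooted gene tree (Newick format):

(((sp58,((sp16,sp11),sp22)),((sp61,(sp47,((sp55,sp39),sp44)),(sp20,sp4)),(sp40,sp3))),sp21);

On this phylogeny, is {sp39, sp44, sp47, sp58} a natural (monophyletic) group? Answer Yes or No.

No

The MRCA of the listed taxa subtends ((sp58,((sp16,sp11),sp22)),((sp61,(sp47,((sp55,sp39),sp44)),(sp20,sp4)),(sp40,sp3))).
That clade also contains sp11, sp16, sp20, sp22, sp3, sp4, sp40, sp55, sp61, which are not in the proposed group, so the group is not monophyletic.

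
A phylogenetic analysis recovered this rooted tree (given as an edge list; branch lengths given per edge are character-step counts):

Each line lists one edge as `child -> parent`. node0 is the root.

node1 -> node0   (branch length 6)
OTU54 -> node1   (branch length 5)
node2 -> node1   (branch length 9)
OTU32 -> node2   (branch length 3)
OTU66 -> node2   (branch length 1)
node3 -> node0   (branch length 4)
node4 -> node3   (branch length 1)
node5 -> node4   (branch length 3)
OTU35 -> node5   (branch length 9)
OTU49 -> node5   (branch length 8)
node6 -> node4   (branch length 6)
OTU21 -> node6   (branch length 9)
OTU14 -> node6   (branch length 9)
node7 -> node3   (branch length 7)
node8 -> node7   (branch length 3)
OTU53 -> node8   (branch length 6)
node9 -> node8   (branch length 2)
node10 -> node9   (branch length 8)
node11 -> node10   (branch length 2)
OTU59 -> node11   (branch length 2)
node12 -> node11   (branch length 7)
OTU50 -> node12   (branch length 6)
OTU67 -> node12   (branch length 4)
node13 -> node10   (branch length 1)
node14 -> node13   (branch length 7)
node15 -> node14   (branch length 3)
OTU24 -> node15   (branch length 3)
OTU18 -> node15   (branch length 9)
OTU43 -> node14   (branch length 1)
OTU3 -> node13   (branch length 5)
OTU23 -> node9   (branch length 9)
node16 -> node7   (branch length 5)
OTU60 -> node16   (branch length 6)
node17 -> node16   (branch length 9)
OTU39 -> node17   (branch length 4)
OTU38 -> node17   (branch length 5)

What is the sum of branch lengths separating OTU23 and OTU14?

37

The path runs OTU23 → … → MRCA → … → OTU14; the MRCA is the node subtending (((OTU35,OTU49),(OTU21,OTU14)),((OTU53,(((OTU59,(OTU50,OTU67)),(((OTU24,OTU18),OTU43),OTU3)),OTU23)),(OTU60,(OTU39,OTU38)))).
Branch lengths along that path: 9 + 2 + 3 + 7 + 1 + 6 + 9 = 37.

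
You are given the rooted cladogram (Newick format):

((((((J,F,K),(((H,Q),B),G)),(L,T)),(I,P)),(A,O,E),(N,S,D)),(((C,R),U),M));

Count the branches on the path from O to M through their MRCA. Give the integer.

5

The MRCA of O and M is the root of the tree.
From O up to that node: 3 branches. From M up to the same node: 2 branches. Total: 3 + 2 = 5.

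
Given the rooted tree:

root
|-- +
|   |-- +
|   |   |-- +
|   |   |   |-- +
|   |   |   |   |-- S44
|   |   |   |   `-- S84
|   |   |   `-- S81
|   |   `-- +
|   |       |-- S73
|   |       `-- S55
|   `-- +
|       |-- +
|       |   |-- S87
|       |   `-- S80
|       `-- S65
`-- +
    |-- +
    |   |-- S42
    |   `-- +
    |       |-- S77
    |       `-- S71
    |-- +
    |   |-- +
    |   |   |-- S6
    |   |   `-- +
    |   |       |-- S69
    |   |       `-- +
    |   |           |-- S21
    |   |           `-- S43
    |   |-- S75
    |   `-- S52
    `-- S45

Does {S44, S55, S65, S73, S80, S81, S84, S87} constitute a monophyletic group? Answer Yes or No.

The most recent common ancestor of these taxa subtends ((((S44,S84),S81),(S73,S55)),((S87,S80),S65)).
That clade has exactly 8 tips — every listed taxon and nothing else — so the group is monophyletic.

Yes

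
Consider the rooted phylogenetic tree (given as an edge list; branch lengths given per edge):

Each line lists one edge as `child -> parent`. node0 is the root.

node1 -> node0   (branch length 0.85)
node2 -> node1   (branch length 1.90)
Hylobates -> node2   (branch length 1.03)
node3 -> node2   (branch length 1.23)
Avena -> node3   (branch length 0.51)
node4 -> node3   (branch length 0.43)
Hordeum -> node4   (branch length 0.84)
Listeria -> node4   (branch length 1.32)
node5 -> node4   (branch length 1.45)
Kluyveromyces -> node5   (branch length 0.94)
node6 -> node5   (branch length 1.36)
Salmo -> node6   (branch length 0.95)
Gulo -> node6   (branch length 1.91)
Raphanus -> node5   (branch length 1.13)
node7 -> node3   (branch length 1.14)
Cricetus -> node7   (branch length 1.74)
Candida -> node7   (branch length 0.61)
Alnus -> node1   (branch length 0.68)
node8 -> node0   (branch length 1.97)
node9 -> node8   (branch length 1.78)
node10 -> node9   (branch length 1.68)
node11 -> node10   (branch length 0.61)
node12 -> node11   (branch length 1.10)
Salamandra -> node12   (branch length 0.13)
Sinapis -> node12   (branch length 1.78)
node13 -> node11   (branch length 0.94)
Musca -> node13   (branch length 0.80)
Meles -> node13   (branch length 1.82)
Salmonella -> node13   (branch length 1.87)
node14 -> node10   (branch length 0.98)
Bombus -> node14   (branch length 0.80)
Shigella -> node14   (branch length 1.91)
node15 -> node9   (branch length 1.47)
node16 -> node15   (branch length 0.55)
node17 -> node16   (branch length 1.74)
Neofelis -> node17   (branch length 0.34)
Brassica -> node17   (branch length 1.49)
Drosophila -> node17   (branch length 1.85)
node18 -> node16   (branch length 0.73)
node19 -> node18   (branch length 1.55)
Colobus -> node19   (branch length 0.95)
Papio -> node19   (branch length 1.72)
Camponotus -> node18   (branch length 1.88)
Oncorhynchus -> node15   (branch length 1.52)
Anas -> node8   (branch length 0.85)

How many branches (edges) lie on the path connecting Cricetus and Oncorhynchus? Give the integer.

The MRCA of Cricetus and Oncorhynchus is the root of the tree.
From Cricetus up to that node: 5 branches. From Oncorhynchus up to the same node: 4 branches. Total: 5 + 4 = 9.

9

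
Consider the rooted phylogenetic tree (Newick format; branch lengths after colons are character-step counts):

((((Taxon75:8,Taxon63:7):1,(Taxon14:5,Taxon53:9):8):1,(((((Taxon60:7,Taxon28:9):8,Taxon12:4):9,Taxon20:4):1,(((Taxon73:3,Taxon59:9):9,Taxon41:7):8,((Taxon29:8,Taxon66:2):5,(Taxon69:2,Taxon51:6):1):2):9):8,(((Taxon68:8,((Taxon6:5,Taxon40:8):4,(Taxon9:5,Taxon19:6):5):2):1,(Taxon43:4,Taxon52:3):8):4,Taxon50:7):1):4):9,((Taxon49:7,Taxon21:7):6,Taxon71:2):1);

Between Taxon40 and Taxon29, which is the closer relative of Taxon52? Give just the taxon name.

The MRCA of Taxon52 and Taxon40 subtends ((Taxon68,((Taxon6,Taxon40),(Taxon9,Taxon19))),(Taxon43,Taxon52)) (7 taxa).
The MRCA of Taxon52 and Taxon29 subtends (((((Taxon60,Taxon28),Taxon12),Taxon20),(((Taxon73,Taxon59),Taxon41),((Taxon29,Taxon66),(Taxon69,Taxon51)))),(((Taxon68,((Taxon6,Taxon40),(Taxon9,Taxon19))),(Taxon43,Taxon52)),Taxon50)) (19 taxa).
The first is nested inside the second, so Taxon52 shares a more recent common ancestor with Taxon40.

Taxon40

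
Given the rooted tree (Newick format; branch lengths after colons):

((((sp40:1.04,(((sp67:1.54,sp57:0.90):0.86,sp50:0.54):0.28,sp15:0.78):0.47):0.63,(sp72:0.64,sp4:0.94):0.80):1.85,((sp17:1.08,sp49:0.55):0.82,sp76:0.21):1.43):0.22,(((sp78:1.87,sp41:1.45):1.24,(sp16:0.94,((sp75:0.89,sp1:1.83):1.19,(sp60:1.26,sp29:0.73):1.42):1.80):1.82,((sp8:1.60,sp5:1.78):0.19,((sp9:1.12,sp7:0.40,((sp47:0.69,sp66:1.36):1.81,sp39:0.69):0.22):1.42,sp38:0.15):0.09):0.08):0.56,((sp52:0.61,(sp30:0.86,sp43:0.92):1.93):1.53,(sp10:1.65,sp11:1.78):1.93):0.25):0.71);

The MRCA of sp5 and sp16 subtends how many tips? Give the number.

The MRCA of sp5 and sp16 is the node subtending ((sp78,sp41),(sp16,((sp75,sp1),(sp60,sp29))),((sp8,sp5),((sp9,sp7,((sp47,sp66),sp39)),sp38))).
That clade contains 15 terminal taxa: sp1, sp16, sp29, sp38, sp39, sp41, sp47, sp5, sp60, sp66, sp7, sp75, sp78, sp8, sp9.

15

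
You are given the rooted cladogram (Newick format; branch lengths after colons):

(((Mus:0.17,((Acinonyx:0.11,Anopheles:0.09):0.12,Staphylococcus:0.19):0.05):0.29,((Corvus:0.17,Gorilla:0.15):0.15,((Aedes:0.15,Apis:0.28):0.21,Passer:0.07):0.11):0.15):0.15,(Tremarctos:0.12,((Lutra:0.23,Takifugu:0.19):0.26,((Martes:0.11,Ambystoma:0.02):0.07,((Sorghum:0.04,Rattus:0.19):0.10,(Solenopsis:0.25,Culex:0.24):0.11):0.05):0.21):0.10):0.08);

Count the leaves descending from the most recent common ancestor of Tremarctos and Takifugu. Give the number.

The MRCA of Tremarctos and Takifugu is the node subtending (Tremarctos,((Lutra,Takifugu),((Martes,Ambystoma),((Sorghum,Rattus),(Solenopsis,Culex))))).
That clade contains 9 terminal taxa: Ambystoma, Culex, Lutra, Martes, Rattus, Solenopsis, Sorghum, Takifugu, Tremarctos.

9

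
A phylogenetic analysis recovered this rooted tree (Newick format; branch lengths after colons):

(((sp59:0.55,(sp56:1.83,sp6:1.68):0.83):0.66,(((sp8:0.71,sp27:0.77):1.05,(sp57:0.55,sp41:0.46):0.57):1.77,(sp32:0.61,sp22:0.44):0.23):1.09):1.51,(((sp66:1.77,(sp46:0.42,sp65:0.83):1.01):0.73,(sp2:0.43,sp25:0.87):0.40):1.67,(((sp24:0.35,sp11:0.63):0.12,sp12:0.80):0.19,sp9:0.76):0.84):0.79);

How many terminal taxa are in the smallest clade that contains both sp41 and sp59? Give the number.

9

The MRCA of sp41 and sp59 is the node subtending ((sp59,(sp56,sp6)),(((sp8,sp27),(sp57,sp41)),(sp32,sp22))).
That clade contains 9 terminal taxa: sp22, sp27, sp32, sp41, sp56, sp57, sp59, sp6, sp8.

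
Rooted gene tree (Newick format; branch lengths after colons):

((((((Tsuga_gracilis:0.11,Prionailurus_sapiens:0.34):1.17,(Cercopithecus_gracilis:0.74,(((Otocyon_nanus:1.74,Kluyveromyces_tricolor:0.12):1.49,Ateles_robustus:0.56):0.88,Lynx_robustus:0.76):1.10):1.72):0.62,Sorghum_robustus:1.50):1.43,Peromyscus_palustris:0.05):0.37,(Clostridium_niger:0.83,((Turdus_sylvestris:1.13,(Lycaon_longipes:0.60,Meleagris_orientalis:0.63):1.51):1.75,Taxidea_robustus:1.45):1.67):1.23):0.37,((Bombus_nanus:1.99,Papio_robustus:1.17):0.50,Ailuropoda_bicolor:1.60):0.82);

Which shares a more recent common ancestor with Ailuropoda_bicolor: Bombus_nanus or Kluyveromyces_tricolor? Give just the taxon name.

The MRCA of Ailuropoda_bicolor and Bombus_nanus subtends ((Bombus_nanus,Papio_robustus),Ailuropoda_bicolor) (3 taxa).
The MRCA of Ailuropoda_bicolor and Kluyveromyces_tricolor is the root, subtending the entire tree (17 taxa).
The first is nested inside the second, so Ailuropoda_bicolor shares a more recent common ancestor with Bombus_nanus.

Bombus_nanus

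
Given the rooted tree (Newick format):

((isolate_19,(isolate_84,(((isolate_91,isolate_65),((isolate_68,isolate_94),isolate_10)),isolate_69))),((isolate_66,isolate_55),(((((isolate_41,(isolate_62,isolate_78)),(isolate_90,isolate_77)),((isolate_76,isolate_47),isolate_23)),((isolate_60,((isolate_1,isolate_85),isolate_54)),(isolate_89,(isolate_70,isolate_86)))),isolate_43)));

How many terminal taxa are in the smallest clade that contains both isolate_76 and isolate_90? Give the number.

The MRCA of isolate_76 and isolate_90 is the node subtending (((isolate_41,(isolate_62,isolate_78)),(isolate_90,isolate_77)),((isolate_76,isolate_47),isolate_23)).
That clade contains 8 terminal taxa: isolate_23, isolate_41, isolate_47, isolate_62, isolate_76, isolate_77, isolate_78, isolate_90.

8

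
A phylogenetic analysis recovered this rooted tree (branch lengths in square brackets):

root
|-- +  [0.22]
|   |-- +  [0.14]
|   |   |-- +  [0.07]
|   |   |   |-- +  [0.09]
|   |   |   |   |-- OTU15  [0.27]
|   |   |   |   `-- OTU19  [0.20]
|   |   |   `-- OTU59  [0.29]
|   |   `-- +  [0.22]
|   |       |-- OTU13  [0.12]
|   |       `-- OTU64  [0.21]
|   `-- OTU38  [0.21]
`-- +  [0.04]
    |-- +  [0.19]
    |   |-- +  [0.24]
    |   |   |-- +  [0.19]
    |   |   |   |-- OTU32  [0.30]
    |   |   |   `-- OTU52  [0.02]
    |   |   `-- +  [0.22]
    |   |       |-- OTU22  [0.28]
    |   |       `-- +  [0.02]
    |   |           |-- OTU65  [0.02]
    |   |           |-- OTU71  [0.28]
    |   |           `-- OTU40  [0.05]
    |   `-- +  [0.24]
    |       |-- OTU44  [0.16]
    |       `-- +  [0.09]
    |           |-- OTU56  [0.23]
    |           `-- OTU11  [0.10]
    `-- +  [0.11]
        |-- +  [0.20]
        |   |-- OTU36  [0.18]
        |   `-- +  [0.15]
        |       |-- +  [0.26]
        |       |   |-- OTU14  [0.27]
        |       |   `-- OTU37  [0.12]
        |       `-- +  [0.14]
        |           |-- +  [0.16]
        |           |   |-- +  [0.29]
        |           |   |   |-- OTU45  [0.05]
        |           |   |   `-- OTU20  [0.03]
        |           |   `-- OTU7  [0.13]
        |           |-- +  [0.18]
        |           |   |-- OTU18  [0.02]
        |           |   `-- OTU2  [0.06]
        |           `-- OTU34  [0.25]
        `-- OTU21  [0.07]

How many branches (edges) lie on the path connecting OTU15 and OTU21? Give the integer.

8

The MRCA of OTU15 and OTU21 is the root of the tree.
From OTU15 up to that node: 5 branches. From OTU21 up to the same node: 3 branches. Total: 5 + 3 = 8.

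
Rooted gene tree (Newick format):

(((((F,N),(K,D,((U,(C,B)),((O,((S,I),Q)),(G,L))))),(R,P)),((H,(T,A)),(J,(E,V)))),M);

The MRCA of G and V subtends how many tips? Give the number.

21

The MRCA of G and V is the node subtending ((((F,N),(K,D,((U,(C,B)),((O,((S,I),Q)),(G,L))))),(R,P)),((H,(T,A)),(J,(E,V)))).
That clade contains 21 terminal taxa: A, B, C, D, E, F, G, H, I, J, K, L, N, O, P, Q, R, S, T, U, V.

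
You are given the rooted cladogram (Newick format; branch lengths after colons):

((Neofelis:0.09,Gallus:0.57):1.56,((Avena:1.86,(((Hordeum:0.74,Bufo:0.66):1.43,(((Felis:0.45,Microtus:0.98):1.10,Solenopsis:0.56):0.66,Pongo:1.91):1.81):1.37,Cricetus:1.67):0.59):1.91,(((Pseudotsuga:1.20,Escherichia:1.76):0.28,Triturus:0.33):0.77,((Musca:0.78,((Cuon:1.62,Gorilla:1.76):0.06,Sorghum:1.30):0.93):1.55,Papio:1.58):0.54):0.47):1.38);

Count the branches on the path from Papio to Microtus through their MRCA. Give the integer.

10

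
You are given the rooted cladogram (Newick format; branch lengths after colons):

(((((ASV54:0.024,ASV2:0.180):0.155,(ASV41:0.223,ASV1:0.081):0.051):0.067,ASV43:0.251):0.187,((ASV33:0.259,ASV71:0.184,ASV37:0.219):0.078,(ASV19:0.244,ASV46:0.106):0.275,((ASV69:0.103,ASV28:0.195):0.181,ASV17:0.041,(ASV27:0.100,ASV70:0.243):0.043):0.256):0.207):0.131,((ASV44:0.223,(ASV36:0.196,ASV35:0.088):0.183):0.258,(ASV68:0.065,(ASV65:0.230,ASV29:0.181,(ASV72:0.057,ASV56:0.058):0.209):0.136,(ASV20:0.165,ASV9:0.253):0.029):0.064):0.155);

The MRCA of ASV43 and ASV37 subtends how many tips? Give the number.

15

The MRCA of ASV43 and ASV37 is the node subtending ((((ASV54,ASV2),(ASV41,ASV1)),ASV43),((ASV33,ASV71,ASV37),(ASV19,ASV46),((ASV69,ASV28),ASV17,(ASV27,ASV70)))).
That clade contains 15 terminal taxa: ASV1, ASV17, ASV19, ASV2, ASV27, ASV28, ASV33, ASV37, ASV41, ASV43, ASV46, ASV54, ASV69, ASV70, ASV71.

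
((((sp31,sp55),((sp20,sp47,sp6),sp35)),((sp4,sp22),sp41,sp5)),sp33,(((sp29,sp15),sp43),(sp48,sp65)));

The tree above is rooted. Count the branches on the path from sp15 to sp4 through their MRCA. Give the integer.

8

The MRCA of sp15 and sp4 is the root of the tree.
From sp15 up to that node: 4 branches. From sp4 up to the same node: 4 branches. Total: 4 + 4 = 8.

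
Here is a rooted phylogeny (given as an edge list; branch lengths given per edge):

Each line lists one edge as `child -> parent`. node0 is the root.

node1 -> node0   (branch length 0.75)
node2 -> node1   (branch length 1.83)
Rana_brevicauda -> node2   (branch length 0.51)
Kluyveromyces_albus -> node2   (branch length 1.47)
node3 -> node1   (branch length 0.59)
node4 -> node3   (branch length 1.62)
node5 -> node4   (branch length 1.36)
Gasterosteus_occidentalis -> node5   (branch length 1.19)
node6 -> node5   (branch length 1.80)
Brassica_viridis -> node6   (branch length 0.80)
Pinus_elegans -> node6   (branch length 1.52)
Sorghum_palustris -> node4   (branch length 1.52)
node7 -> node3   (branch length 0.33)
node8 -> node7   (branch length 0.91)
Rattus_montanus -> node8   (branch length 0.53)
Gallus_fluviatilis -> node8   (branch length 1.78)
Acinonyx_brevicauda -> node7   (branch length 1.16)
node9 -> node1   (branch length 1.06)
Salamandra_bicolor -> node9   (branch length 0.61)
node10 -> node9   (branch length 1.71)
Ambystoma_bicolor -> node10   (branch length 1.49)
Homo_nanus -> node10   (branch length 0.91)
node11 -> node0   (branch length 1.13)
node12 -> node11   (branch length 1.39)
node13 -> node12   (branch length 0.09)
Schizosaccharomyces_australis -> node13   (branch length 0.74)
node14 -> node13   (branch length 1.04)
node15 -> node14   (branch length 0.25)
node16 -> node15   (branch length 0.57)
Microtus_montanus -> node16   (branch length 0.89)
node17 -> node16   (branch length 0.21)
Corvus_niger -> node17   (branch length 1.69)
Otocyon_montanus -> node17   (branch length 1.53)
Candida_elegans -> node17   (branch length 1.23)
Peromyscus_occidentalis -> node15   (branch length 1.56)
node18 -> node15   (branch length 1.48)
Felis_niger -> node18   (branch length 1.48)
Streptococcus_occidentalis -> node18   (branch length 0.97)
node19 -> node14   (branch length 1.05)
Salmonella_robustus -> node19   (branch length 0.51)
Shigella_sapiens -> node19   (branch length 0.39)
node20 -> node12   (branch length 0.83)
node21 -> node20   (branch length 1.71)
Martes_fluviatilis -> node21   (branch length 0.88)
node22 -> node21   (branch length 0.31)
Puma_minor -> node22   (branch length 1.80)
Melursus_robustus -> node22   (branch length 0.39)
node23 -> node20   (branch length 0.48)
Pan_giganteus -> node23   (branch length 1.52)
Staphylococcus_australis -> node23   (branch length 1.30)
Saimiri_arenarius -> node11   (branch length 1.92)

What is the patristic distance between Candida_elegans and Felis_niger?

The path runs Candida_elegans → … → MRCA → … → Felis_niger; the MRCA is the node subtending ((Microtus_montanus,(Corvus_niger,Otocyon_montanus,Candida_elegans)),Peromyscus_occidentalis,(Felis_niger,Streptococcus_occidentalis)).
Branch lengths along that path: 1.23 + 0.21 + 0.57 + 1.48 + 1.48 = 4.97.

4.97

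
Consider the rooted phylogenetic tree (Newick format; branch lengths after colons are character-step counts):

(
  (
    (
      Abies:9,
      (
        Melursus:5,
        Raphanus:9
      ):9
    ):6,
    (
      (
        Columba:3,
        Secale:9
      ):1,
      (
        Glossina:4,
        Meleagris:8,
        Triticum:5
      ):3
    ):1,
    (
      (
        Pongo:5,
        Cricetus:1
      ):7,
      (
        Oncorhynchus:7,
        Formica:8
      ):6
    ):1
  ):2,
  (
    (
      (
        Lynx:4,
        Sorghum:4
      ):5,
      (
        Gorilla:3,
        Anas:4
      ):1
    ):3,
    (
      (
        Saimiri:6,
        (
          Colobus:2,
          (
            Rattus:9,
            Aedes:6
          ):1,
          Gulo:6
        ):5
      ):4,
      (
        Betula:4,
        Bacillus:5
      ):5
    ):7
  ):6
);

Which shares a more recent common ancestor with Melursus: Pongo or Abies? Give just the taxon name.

Abies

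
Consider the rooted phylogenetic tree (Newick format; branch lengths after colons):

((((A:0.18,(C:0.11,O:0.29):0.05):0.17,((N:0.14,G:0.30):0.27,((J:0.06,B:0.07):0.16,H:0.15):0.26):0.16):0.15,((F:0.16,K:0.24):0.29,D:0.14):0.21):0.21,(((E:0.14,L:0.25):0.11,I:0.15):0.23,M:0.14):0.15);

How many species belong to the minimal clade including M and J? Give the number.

15

The MRCA of M and J is the root, so the clade is the entire tree.
That clade contains 15 terminal taxa: A, B, C, D, E, F, G, H, I, J, K, L, M, N, O.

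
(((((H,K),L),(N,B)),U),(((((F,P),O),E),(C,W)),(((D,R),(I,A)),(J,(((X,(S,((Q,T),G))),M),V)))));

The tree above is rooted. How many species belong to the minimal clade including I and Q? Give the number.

12

The MRCA of I and Q is the node subtending (((D,R),(I,A)),(J,(((X,(S,((Q,T),G))),M),V))).
That clade contains 12 terminal taxa: A, D, G, I, J, M, Q, R, S, T, V, X.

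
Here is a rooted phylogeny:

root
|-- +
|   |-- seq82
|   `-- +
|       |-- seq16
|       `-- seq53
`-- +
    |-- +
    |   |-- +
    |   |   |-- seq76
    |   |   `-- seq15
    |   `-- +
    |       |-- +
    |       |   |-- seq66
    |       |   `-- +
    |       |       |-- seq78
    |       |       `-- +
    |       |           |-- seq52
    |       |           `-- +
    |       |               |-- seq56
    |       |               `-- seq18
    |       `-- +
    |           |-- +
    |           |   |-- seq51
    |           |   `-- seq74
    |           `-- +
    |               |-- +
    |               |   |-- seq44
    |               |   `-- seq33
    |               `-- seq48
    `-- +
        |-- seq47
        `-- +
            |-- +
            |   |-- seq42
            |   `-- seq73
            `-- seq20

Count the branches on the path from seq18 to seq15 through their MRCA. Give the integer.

8

The MRCA of seq18 and seq15 is the node subtending ((seq76,seq15),((seq66,(seq78,(seq52,(seq56,seq18)))),((seq51,seq74),((seq44,seq33),seq48)))).
From seq18 up to that node: 6 branches. From seq15 up to the same node: 2 branches. Total: 6 + 2 = 8.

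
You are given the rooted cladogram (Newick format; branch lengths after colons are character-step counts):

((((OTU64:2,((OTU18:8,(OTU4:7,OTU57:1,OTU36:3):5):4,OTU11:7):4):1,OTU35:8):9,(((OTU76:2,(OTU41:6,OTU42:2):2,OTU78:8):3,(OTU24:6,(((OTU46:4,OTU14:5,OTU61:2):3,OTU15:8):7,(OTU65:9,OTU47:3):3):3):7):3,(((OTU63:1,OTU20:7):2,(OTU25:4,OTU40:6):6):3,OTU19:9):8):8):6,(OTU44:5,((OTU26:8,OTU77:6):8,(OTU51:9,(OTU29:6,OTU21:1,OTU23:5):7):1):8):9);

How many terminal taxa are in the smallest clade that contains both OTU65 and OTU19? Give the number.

16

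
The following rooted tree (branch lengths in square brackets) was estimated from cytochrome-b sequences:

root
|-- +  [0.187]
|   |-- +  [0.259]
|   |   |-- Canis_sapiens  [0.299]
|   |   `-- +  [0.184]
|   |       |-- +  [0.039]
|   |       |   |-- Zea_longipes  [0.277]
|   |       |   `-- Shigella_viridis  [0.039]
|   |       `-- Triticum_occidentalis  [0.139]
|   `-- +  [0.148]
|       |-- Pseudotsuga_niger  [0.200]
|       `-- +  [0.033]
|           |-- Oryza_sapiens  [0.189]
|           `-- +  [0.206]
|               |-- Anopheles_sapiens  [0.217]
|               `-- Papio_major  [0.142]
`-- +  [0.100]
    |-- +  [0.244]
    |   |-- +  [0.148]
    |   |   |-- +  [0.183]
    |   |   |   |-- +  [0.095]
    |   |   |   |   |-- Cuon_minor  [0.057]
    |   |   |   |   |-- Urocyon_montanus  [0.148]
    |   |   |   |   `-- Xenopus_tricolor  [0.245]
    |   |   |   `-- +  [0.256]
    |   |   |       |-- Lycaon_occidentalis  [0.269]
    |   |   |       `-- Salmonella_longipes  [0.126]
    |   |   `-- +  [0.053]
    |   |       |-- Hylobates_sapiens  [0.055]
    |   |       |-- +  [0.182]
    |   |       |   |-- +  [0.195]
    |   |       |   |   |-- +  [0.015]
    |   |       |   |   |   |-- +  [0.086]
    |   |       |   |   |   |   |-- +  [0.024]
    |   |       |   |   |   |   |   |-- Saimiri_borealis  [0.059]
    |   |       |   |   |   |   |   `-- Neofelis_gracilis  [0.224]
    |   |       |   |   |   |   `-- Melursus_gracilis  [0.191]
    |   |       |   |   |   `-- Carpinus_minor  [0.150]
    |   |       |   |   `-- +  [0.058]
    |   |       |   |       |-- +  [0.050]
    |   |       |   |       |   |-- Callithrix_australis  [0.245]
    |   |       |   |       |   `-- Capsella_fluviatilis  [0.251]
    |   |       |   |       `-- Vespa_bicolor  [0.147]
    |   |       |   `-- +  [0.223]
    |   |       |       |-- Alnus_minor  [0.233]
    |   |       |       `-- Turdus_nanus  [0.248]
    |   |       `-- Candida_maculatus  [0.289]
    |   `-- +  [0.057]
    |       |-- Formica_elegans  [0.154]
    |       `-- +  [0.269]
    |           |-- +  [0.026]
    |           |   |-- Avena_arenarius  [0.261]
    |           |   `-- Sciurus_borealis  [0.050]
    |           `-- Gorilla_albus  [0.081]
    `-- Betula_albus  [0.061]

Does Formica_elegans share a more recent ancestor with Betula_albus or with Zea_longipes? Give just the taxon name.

The MRCA of Formica_elegans and Betula_albus subtends (((((Cuon_minor,Urocyon_montanus,Xenopus_tricolor),(Lycaon_occidentalis,Salmonella_longipes)),(Hylobates_sapiens,(((((Saimiri_borealis,Neofelis_gracilis),Melursus_gracilis),Carpinus_minor),((Callithrix_australis,Capsella_fluviatilis),Vespa_bicolor)),(Alnus_minor,Turdus_nanus)),Candida_maculatus)),(Formica_elegans,((Avena_arenarius,Sciurus_borealis),Gorilla_albus))),Betula_albus) (21 taxa).
The MRCA of Formica_elegans and Zea_longipes is the root, subtending the entire tree (29 taxa).
The first is nested inside the second, so Formica_elegans shares a more recent common ancestor with Betula_albus.

Betula_albus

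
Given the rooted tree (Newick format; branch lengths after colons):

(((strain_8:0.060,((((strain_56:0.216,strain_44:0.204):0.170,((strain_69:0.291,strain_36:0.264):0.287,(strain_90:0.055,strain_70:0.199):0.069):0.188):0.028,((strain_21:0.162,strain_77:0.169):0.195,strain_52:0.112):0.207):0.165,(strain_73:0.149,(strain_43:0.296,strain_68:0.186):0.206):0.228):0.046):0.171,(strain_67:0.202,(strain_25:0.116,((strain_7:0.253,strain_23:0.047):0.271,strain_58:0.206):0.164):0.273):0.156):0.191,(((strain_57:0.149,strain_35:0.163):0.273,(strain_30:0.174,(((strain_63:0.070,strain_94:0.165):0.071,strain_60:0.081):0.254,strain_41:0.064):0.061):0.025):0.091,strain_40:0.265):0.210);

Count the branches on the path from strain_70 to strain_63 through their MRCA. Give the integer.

The MRCA of strain_70 and strain_63 is the root of the tree.
From strain_70 up to that node: 8 branches. From strain_63 up to the same node: 7 branches. Total: 8 + 7 = 15.

15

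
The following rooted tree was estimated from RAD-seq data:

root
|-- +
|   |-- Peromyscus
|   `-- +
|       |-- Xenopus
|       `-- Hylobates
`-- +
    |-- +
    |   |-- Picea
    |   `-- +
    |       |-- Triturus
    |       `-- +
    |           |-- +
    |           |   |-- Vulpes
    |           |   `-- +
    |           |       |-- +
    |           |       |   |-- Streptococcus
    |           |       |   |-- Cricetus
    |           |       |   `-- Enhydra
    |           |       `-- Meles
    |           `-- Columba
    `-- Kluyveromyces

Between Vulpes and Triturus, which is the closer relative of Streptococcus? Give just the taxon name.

Vulpes

The MRCA of Streptococcus and Vulpes subtends (Vulpes,((Streptococcus,Cricetus,Enhydra),Meles)) (5 taxa).
The MRCA of Streptococcus and Triturus subtends (Triturus,((Vulpes,((Streptococcus,Cricetus,Enhydra),Meles)),Columba)) (7 taxa).
The first is nested inside the second, so Streptococcus shares a more recent common ancestor with Vulpes.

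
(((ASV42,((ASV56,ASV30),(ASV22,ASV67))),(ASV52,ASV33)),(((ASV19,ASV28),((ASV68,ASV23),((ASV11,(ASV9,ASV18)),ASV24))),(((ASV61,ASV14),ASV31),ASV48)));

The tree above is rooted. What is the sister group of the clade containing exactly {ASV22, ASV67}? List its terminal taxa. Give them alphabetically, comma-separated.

ASV30, ASV56

The clade containing exactly {ASV22, ASV67} attaches to the tree at the node subtending ((ASV56,ASV30),(ASV22,ASV67)).
The other lineage descending from that same node — the sister group — is (ASV56,ASV30); its 2 tips in alphabetical order are the answer.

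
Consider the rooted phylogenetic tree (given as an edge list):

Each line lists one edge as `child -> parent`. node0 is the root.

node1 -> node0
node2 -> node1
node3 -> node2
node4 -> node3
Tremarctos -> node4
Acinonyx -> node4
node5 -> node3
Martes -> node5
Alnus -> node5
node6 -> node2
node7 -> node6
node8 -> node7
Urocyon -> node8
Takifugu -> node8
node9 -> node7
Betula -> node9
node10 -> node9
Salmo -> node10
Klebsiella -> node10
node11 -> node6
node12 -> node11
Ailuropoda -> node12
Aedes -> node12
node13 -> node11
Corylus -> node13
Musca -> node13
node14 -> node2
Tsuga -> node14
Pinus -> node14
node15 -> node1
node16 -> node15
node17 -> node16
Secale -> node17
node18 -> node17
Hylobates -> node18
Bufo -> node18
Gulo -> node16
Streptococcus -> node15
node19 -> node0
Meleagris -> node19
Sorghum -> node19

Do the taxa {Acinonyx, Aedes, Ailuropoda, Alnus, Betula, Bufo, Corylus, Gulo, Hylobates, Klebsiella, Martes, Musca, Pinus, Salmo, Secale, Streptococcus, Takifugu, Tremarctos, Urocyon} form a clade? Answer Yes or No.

No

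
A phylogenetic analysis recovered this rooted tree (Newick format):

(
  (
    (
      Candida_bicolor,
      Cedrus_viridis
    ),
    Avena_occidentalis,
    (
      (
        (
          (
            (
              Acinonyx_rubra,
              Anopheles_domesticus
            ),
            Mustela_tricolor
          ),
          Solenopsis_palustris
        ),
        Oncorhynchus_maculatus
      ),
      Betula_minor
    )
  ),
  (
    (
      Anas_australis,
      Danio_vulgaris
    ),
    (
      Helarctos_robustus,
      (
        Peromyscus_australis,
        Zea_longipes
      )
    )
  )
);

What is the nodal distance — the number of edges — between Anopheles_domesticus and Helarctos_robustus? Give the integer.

The MRCA of Anopheles_domesticus and Helarctos_robustus is the root of the tree.
From Anopheles_domesticus up to that node: 7 branches. From Helarctos_robustus up to the same node: 3 branches. Total: 7 + 3 = 10.

10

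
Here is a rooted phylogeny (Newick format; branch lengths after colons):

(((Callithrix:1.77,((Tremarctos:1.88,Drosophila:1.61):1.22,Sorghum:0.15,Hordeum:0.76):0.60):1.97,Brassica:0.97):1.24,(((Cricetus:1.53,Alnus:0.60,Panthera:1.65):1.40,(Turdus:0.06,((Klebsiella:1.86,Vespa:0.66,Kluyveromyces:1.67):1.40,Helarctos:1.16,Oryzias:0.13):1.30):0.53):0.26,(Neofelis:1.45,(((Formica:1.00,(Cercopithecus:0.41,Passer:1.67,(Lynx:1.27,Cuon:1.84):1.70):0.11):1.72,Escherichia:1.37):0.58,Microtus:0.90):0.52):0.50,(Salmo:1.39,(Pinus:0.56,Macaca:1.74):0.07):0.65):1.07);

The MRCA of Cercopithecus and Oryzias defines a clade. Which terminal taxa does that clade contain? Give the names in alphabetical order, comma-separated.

Alnus, Cercopithecus, Cricetus, Cuon, Escherichia, Formica, Helarctos, Klebsiella, Kluyveromyces, Lynx, Macaca, Microtus, Neofelis, Oryzias, Panthera, Passer, Pinus, Salmo, Turdus, Vespa

Tracing Cercopithecus: it sits inside (Cercopithecus,Passer,(Lynx,Cuon)).
Tracing Oryzias: it sits inside ((Klebsiella,Vespa,Kluyveromyces),Helarctos,Oryzias).
The smallest clade enclosing both is (((Cricetus,Alnus,Panthera),(Turdus,((Klebsiella,Vespa,Kluyveromyces),Helarctos,Oryzias))),(Neofelis,(((Formica,(Cercopithecus,Passer,(Lynx,Cuon))),Escherichia),Microtus)),(Salmo,(Pinus,Macaca))); the answer is its 20 terminal taxa in alphabetical order.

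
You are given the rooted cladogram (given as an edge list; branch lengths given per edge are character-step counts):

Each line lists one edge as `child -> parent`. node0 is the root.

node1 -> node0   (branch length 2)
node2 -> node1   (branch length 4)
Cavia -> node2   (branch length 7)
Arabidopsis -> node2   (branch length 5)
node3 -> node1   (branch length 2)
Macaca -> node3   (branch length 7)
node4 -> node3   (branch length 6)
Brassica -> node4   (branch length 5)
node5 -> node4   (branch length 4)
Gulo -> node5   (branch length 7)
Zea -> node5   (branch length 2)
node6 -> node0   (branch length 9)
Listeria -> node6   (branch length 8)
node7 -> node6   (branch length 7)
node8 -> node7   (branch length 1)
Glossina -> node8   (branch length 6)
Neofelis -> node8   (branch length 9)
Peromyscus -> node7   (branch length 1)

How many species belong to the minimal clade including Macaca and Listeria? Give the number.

10

The MRCA of Macaca and Listeria is the root, so the clade is the entire tree.
That clade contains 10 terminal taxa: Arabidopsis, Brassica, Cavia, Glossina, Gulo, Listeria, Macaca, Neofelis, Peromyscus, Zea.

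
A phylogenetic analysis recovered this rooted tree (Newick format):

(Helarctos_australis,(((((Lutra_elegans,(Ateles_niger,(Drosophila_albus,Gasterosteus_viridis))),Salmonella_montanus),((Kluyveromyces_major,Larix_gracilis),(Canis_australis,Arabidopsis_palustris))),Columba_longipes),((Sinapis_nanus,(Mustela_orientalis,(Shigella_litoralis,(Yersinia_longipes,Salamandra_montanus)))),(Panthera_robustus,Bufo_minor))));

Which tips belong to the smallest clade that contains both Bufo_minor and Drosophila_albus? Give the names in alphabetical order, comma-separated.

Tracing Bufo_minor: it sits inside (Panthera_robustus,Bufo_minor).
Tracing Drosophila_albus: it sits inside (Drosophila_albus,Gasterosteus_viridis).
The smallest clade enclosing both is (((((Lutra_elegans,(Ateles_niger,(Drosophila_albus,Gasterosteus_viridis))),Salmonella_montanus),((Kluyveromyces_major,Larix_gracilis),(Canis_australis,Arabidopsis_palustris))),Columba_longipes),((Sinapis_nanus,(Mustela_orientalis,(Shigella_litoralis,(Yersinia_longipes,Salamandra_montanus)))),(Panthera_robustus,Bufo_minor))); the answer is its 17 terminal taxa in alphabetical order.

Arabidopsis_palustris, Ateles_niger, Bufo_minor, Canis_australis, Columba_longipes, Drosophila_albus, Gasterosteus_viridis, Kluyveromyces_major, Larix_gracilis, Lutra_elegans, Mustela_orientalis, Panthera_robustus, Salamandra_montanus, Salmonella_montanus, Shigella_litoralis, Sinapis_nanus, Yersinia_longipes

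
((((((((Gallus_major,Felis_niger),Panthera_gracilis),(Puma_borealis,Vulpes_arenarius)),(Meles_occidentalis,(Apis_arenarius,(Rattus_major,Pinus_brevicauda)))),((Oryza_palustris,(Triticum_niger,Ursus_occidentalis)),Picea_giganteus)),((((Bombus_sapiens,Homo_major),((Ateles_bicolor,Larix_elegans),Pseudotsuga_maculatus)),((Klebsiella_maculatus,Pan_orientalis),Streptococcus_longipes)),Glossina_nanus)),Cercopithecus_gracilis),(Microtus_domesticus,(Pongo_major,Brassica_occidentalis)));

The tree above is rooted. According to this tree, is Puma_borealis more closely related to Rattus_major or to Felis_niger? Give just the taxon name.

The MRCA of Puma_borealis and Felis_niger subtends (((Gallus_major,Felis_niger),Panthera_gracilis),(Puma_borealis,Vulpes_arenarius)) (5 taxa).
The MRCA of Puma_borealis and Rattus_major subtends ((((Gallus_major,Felis_niger),Panthera_gracilis),(Puma_borealis,Vulpes_arenarius)),(Meles_occidentalis,(Apis_arenarius,(Rattus_major,Pinus_brevicauda)))) (9 taxa).
The first is nested inside the second, so Puma_borealis shares a more recent common ancestor with Felis_niger.

Felis_niger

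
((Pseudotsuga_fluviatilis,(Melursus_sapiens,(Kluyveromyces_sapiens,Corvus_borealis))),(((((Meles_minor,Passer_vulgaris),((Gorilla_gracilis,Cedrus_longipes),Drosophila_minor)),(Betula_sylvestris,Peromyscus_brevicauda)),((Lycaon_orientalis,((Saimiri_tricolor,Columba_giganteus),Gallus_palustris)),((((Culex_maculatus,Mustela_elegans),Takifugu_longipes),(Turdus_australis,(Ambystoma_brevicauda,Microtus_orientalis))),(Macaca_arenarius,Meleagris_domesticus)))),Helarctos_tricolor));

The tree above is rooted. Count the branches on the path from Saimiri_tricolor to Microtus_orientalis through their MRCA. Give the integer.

9

The MRCA of Saimiri_tricolor and Microtus_orientalis is the node subtending ((Lycaon_orientalis,((Saimiri_tricolor,Columba_giganteus),Gallus_palustris)),((((Culex_maculatus,Mustela_elegans),Takifugu_longipes),(Turdus_australis,(Ambystoma_brevicauda,Microtus_orientalis))),(Macaca_arenarius,Meleagris_domesticus))).
From Saimiri_tricolor up to that node: 4 branches. From Microtus_orientalis up to the same node: 5 branches. Total: 4 + 5 = 9.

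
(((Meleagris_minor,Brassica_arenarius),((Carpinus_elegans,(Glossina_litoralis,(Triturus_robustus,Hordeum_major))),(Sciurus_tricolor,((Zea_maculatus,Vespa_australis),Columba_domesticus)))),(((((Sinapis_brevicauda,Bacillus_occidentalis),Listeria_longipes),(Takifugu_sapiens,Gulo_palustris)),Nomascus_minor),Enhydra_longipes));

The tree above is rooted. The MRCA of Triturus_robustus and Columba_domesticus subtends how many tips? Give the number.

The MRCA of Triturus_robustus and Columba_domesticus is the node subtending ((Carpinus_elegans,(Glossina_litoralis,(Triturus_robustus,Hordeum_major))),(Sciurus_tricolor,((Zea_maculatus,Vespa_australis),Columba_domesticus))).
That clade contains 8 terminal taxa: Carpinus_elegans, Columba_domesticus, Glossina_litoralis, Hordeum_major, Sciurus_tricolor, Triturus_robustus, Vespa_australis, Zea_maculatus.

8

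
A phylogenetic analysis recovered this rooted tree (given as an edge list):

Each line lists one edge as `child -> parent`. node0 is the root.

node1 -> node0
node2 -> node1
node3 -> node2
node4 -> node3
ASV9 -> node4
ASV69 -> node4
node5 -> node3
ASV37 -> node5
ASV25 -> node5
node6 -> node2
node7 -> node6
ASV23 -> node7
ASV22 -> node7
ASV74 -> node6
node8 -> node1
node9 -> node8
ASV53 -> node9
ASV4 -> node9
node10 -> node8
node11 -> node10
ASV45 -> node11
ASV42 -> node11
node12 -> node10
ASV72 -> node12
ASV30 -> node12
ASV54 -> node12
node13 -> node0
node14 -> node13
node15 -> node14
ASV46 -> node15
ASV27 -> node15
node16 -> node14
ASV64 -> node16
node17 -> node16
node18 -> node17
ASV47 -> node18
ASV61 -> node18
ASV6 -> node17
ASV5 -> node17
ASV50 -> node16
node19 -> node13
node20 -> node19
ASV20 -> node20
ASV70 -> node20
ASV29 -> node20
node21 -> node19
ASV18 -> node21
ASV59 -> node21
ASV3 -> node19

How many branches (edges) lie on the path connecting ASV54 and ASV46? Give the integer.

The MRCA of ASV54 and ASV46 is the root of the tree.
From ASV54 up to that node: 5 branches. From ASV46 up to the same node: 4 branches. Total: 5 + 4 = 9.

9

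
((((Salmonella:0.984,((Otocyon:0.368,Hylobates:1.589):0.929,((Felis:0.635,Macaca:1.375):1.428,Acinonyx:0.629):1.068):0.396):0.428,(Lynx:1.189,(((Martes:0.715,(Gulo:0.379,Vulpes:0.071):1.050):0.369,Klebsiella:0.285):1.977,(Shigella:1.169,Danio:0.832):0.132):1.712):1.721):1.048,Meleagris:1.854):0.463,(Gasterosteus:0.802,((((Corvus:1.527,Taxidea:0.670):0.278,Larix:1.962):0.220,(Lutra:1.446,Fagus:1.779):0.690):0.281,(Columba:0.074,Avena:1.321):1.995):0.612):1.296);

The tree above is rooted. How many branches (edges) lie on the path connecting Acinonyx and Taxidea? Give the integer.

12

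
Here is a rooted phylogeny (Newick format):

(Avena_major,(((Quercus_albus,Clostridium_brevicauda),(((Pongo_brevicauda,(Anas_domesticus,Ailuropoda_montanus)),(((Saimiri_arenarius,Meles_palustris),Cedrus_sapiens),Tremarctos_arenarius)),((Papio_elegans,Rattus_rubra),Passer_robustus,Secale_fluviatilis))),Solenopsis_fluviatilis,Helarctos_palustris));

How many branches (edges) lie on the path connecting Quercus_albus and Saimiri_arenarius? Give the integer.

8

The MRCA of Quercus_albus and Saimiri_arenarius is the node subtending ((Quercus_albus,Clostridium_brevicauda),(((Pongo_brevicauda,(Anas_domesticus,Ailuropoda_montanus)),(((Saimiri_arenarius,Meles_palustris),Cedrus_sapiens),Tremarctos_arenarius)),((Papio_elegans,Rattus_rubra),Passer_robustus,Secale_fluviatilis))).
From Quercus_albus up to that node: 2 branches. From Saimiri_arenarius up to the same node: 6 branches. Total: 2 + 6 = 8.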